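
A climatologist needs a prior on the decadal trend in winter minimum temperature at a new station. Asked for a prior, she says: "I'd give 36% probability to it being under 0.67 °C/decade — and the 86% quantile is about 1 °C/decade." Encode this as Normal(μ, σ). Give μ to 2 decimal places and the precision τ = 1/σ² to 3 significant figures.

The p-quantile of Normal(μ,σ) is μ + z_p·σ, with z_{0.36} = -0.3585 and z_{0.86} = 1.08.
Eliminate σ: μ = (z₂·x₁ − z₁·x₂)/(z₂ − z₁) = (1.08·0.67 − (-0.3585)·1)/1.439 = 0.75.
Then σ = (x₂ − x₁)/(z₂ − z₁) = (1 − 0.67)/1.439 = 0.23.
Precision τ = 1/σ² = 1/0.2294² = 19.

μ = 0.75, τ = 19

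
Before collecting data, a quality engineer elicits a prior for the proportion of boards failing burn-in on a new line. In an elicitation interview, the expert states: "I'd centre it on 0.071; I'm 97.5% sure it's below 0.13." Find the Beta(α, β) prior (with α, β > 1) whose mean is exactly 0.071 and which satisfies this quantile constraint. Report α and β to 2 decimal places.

With mean 0.071 fixed, write α = 0.071s, β = 0.929s where s = α+β.
Need P(θ < 0.13) = 0.975 under Beta(0.071s, 0.929s). Normal approximation: (q−m)/√(m(1−m)/s) ≈ z_{0.975} = 1.96, so s ≈ 0.071·0.929·(1.96)²/(0.13−0.071)² = 72.8.
At s = 72.8: P(θ<0.13) ≈ 0.959. Adjusting to match 0.975 gives s ≈ 95.68.
So α = 0.071·95.68 ≈ 6.79, β = 0.929·95.68 ≈ 88.89.

α ≈ 6.79, β ≈ 88.89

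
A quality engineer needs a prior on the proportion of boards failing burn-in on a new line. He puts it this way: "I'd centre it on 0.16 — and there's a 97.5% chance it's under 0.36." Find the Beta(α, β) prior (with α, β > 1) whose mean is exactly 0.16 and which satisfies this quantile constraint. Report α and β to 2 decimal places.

With mean 0.16 fixed, write α = 0.16s, β = 0.84s where s = α+β.
Need P(θ < 0.36) = 0.975 under Beta(0.16s, 0.84s). Normal approximation: (q−m)/√(m(1−m)/s) ≈ z_{0.975} = 1.96, so s ≈ 0.16·0.84·(1.96)²/(0.36−0.16)² = 12.9.
At s = 12.9: P(θ<0.36) ≈ 0.958. Adjusting to match 0.975 gives s ≈ 17.27.
So α = 0.16·17.27 ≈ 2.76, β = 0.84·17.27 ≈ 14.51.

α ≈ 2.76, β ≈ 14.51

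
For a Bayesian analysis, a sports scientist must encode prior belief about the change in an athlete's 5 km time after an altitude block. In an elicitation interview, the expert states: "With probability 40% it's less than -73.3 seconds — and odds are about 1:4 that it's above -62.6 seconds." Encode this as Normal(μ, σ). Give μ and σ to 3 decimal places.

The p-quantile of Normal(μ,σ) is μ + z_p·σ, with z_{0.4} = -0.2533 and z_{0.8} = 0.8416.
Eliminate σ: μ = (z₂·x₁ − z₁·x₂)/(z₂ − z₁) = (0.8416·-73.3 − (-0.2533)·-62.6)/1.095 = -70.824.
Then σ = (x₂ − x₁)/(z₂ − z₁) = (-62.6 − -73.3)/1.095 = 9.772.

μ = -70.824, σ = 9.772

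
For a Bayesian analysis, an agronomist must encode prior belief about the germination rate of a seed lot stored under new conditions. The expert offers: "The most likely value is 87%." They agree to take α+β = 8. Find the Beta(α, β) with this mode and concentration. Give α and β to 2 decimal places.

For α,β > 1 the Beta mode is (α−1)/(α+β−2). With α+β = 8, the mode is (α−1)/6.
Set (α−1)/6 = 0.87 → α = 1 + 0.87·6 = 6.22.
β = 8 − α = 1.78.

α = 6.22, β = 1.78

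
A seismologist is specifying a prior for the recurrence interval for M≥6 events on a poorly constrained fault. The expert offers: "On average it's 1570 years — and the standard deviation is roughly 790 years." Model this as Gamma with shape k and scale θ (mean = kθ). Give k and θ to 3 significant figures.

For Gamma(k, scale θ): mean = kθ, variance = kθ², so CV = 1/√k.
CV = SD/mean = 790/1570 = 0.5032, hence k = 1/CV² = 3.95.
Then θ = mean/k = 1570/3.95 = 398.

k ≈ 3.95, θ ≈ 398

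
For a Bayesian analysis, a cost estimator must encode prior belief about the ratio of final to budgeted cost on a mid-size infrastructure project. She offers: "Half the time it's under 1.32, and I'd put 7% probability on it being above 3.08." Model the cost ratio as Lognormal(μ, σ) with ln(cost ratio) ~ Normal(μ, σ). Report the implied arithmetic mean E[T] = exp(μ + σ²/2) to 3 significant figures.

If T ~ Lognormal(μ,σ) then ln T ~ Normal(μ,σ), so the p-quantile of ln T is μ + z_p·σ.
ln(1.32) = 0.2776 and ln(3.08) = 1.125; z_{0.5} = 0, z_{0.93} = 1.476.
σ = (1.125 − 0.2776)/(1.476 − (0)) = 0.574.
μ = 0.2776 − (0)·0.574 = 0.278.
E[T] = exp(μ + σ²/2) = exp(0.278 + 0.1648) = 1.56.

E[T] ≈ 1.56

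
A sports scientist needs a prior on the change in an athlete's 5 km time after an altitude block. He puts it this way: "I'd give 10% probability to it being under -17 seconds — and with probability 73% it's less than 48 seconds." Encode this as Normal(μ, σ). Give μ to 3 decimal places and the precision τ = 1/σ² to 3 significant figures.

The p-quantile of Normal(μ,σ) is μ + z_p·σ, with z_{0.1} = -1.282 and z_{0.73} = 0.6128.
Eliminate σ: μ = (z₂·x₁ − z₁·x₂)/(z₂ − z₁) = (0.6128·-17 − (-1.282)·48)/1.894 = 26.973.
Then σ = (x₂ − x₁)/(z₂ − z₁) = (48 − -17)/1.894 = 34.312.
Precision τ = 1/σ² = 1/34.31² = 0.000849.

μ = 26.973, τ = 0.000849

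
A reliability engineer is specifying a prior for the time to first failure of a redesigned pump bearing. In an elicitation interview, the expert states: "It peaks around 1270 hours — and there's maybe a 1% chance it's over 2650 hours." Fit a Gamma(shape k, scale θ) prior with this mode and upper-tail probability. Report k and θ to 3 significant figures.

Gamma(k,θ) with k>1 has mode (k−1)θ, so θ = 1270/(k−1).
Need P(X < 2650) = 0.99 with θ tied to k this way. Start at k = 2, θ = 1270: P(X<2650) ≈ 0.617.
Too low — raise k to concentrate. Iterating converges to k ≈ 10.
Then θ = 1270/(10−1) ≈ 141.

k ≈ 10, θ ≈ 141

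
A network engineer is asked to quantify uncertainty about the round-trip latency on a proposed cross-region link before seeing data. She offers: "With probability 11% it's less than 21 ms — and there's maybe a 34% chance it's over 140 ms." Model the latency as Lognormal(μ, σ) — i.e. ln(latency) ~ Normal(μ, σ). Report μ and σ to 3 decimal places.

μ ≈ 4.464, σ ≈ 1.157

If T ~ Lognormal(μ,σ) then ln T ~ Normal(μ,σ), so the p-quantile of ln T is μ + z_p·σ.
ln(21) = 3.045 and ln(140) = 4.942; z_{0.11} = -1.227, z_{0.66} = 0.4125.
σ = (4.942 − 3.045)/(0.4125 − (-1.227)) = 1.157.
μ = 3.045 − (-1.227)·1.157 = 4.464.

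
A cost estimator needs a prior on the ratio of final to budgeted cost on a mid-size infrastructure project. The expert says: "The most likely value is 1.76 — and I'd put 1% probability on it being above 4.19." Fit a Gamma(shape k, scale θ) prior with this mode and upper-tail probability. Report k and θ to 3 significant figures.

k ≈ 7.3, θ ≈ 0.279

Gamma(k,θ) with k>1 has mode (k−1)θ, so θ = 1.76/(k−1).
Need P(X < 4.19) = 0.99 with θ tied to k this way. Start at k = 2, θ = 1.76: P(X<4.19) ≈ 0.687.
Too low — raise k to concentrate. Iterating converges to k ≈ 7.3.
Then θ = 1.76/(7.3−1) ≈ 0.279.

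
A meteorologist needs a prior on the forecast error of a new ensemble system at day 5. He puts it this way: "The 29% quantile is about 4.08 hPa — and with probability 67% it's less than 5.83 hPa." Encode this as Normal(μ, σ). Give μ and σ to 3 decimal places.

μ = 5.055, σ = 1.762

The p-quantile of Normal(μ,σ) is μ + z_p·σ, with z_{0.29} = -0.5534 and z_{0.67} = 0.4399.
Eliminate σ: μ = (z₂·x₁ − z₁·x₂)/(z₂ − z₁) = (0.4399·4.08 − (-0.5534)·5.83)/0.9933 = 5.055.
Then σ = (x₂ − x₁)/(z₂ − z₁) = (5.83 − 4.08)/0.9933 = 1.762.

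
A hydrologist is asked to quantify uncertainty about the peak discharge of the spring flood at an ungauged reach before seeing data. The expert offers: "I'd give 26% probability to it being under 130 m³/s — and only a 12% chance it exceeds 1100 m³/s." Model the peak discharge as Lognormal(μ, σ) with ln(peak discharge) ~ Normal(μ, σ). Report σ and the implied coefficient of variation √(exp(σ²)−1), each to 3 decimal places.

If T ~ Lognormal(μ,σ) then ln T ~ Normal(μ,σ), so the p-quantile of ln T is μ + z_p·σ.
ln(130) = 4.868 and ln(1100) = 7.003; z_{0.26} = -0.6433, z_{0.88} = 1.175.
σ = (7.003 − 4.868)/(1.175 − (-0.6433)) = 1.174.
μ = 4.868 − (-0.6433)·1.174 = 5.623.
CV = √(exp(σ²)−1) = √(exp(1.3793)−1) = 1.724.

σ ≈ 1.174, CV ≈ 1.724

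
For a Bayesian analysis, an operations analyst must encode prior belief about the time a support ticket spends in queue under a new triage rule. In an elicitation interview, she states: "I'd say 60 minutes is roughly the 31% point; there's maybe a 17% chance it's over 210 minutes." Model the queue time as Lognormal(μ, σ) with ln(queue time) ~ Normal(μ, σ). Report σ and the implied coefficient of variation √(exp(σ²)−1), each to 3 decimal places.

If T ~ Lognormal(μ,σ) then ln T ~ Normal(μ,σ), so the p-quantile of ln T is μ + z_p·σ.
ln(60) = 4.094 and ln(210) = 5.347; z_{0.31} = -0.4959, z_{0.83} = 0.9542.
σ = (5.347 − 4.094)/(0.9542 − (-0.4959)) = 0.864.
μ = 4.094 − (-0.4959)·0.864 = 4.523.
CV = √(exp(σ²)−1) = √(exp(0.7464)−1) = 1.053.

σ ≈ 0.864, CV ≈ 1.053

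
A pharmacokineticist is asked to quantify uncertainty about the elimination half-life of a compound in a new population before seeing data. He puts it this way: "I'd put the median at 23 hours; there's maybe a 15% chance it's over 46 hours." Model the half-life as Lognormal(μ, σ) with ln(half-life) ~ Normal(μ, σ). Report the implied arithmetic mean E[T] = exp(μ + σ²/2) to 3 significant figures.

E[T] ≈ 28.8 hours

If T ~ Lognormal(μ,σ) then ln T ~ Normal(μ,σ), so the p-quantile of ln T is μ + z_p·σ.
ln(23) = 3.135 and ln(46) = 3.829; z_{0.5} = 0, z_{0.85} = 1.036.
σ = (3.829 − 3.135)/(1.036 − (0)) = 0.669.
μ = 3.135 − (0)·0.669 = 3.135.
E[T] = exp(μ + σ²/2) = exp(3.135 + 0.2236) = 28.8 hours.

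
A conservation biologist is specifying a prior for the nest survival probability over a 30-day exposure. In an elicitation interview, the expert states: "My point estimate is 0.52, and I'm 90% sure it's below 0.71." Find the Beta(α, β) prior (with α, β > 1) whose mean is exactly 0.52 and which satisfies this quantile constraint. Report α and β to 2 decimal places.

α ≈ 5.66, β ≈ 5.23

With mean 0.52 fixed, write α = 0.52s, β = 0.48s where s = α+β.
Need P(θ < 0.71) = 0.9 under Beta(0.52s, 0.48s). Normal approximation: (q−m)/√(m(1−m)/s) ≈ z_{0.9} = 1.28, so s ≈ 0.52·0.48·(1.28)²/(0.71−0.52)² = 11.4.
At s = 11.4: P(θ<0.71) ≈ 0.905. Adjusting to match 0.9 gives s ≈ 10.89.
So α = 0.52·10.89 ≈ 5.66, β = 0.48·10.89 ≈ 5.23.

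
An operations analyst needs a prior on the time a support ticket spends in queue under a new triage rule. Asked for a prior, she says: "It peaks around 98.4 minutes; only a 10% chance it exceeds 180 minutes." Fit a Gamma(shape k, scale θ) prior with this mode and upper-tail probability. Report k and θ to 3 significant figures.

Gamma(k,θ) with k>1 has mode (k−1)θ, so θ = 98.4/(k−1).
Need P(X < 180) = 0.9 with θ tied to k this way. Start at k = 2, θ = 98.4: P(X<180) ≈ 0.546.
Too low — raise k to concentrate. Iterating converges to k ≈ 6.23.
Then θ = 98.4/(6.23−1) ≈ 18.8.

k ≈ 6.23, θ ≈ 18.8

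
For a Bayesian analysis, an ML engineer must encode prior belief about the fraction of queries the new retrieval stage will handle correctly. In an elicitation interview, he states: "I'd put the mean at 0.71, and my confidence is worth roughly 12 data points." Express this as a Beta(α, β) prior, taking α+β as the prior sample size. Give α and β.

Under the effective-sample-size interpretation, Beta(α, β) has prior mean α/(α+β) and prior sample size α+β.
So α+β = 12 and α/(α+β) = 0.71, giving α = 0.71·12 = 8.52 and β = 12 − 8.52 = 3.48.

α = 8.52, β = 3.48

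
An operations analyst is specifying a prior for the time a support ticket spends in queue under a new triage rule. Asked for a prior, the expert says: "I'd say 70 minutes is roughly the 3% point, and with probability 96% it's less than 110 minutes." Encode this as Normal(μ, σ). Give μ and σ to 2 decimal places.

μ = 90.72, σ = 11.01

The p-quantile of Normal(μ,σ) is μ + z_p·σ, with z_{0.03} = -1.881 and z_{0.96} = 1.751.
Eliminate σ: μ = (z₂·x₁ − z₁·x₂)/(z₂ − z₁) = (1.751·70 − (-1.881)·110)/3.631 = 90.72.
Then σ = (x₂ − x₁)/(z₂ − z₁) = (110 − 70)/3.631 = 11.01.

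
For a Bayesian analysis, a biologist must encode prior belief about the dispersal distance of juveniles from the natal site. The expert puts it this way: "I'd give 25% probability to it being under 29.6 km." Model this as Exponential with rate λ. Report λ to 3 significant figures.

P(T < 29.6) = 1 − e^(−λ·29.6) = 0.25, so λ = −ln(1−0.25)/29.6 = −ln(0.75)/29.6 = 0.00972.

λ ≈ 0.00972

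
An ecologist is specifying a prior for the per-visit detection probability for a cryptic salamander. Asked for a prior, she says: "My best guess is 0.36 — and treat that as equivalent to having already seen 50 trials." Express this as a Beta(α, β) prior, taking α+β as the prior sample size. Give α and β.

Under the effective-sample-size interpretation, Beta(α, β) has prior mean α/(α+β) and prior sample size α+β.
So α+β = 50 and α/(α+β) = 0.36, giving α = 0.36·50 = 18 and β = 50 − 18 = 32.

α = 18, β = 32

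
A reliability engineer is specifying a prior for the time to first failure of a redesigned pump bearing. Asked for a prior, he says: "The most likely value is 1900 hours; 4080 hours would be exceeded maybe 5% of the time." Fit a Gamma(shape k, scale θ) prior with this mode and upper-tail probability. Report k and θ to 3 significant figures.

Gamma(k,θ) with k>1 has mode (k−1)θ, so θ = 1900/(k−1).
Need P(X < 4080) = 0.95 with θ tied to k this way. Start at k = 2, θ = 1900: P(X<4080) ≈ 0.632.
Too low — raise k to concentrate. Iterating converges to k ≈ 5.72.
Then θ = 1900/(5.72−1) ≈ 403.

k ≈ 5.72, θ ≈ 403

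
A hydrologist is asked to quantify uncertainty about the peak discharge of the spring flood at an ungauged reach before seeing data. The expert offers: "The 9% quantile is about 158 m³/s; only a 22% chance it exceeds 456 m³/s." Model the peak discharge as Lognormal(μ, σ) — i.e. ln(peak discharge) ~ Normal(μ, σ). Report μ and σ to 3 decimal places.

If T ~ Lognormal(μ,σ) then ln T ~ Normal(μ,σ), so the p-quantile of ln T is μ + z_p·σ.
ln(158) = 5.063 and ln(456) = 6.122; z_{0.09} = -1.341, z_{0.78} = 0.7722.
σ = (6.122 − 5.063)/(0.7722 − (-1.341)) = 0.502.
μ = 5.063 − (-1.341)·0.502 = 5.735.

μ ≈ 5.735, σ ≈ 0.502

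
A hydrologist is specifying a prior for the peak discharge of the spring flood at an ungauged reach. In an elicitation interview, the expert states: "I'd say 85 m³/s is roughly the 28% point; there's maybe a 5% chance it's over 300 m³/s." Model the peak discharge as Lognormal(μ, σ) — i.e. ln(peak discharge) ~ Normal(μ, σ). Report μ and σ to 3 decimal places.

μ ≈ 4.773, σ ≈ 0.566

If T ~ Lognormal(μ,σ) then ln T ~ Normal(μ,σ), so the p-quantile of ln T is μ + z_p·σ.
ln(85) = 4.443 and ln(300) = 5.704; z_{0.28} = -0.5828, z_{0.95} = 1.645.
σ = (5.704 − 4.443)/(1.645 − (-0.5828)) = 0.566.
μ = 4.443 − (-0.5828)·0.566 = 4.773.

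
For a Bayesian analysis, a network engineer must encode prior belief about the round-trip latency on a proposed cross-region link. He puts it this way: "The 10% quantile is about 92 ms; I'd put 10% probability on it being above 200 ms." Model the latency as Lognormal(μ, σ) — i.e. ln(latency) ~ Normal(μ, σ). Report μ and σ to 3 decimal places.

If T ~ Lognormal(μ,σ) then ln T ~ Normal(μ,σ), so the p-quantile of ln T is μ + z_p·σ.
ln(92) = 4.522 and ln(200) = 5.298; z_{0.1} = -1.282, z_{0.9} = 1.282.
σ = (5.298 − 4.522)/(1.282 − (-1.282)) = 0.303.
μ = 4.522 − (-1.282)·0.303 = 4.910.

μ ≈ 4.910, σ ≈ 0.303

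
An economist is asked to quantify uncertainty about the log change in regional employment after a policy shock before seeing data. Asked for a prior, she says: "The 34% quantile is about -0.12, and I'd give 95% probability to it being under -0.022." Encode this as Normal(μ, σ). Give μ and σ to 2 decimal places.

The p-quantile of Normal(μ,σ) is μ + z_p·σ, with z_{0.34} = -0.4125 and z_{0.95} = 1.645.
Eliminate σ: μ = (z₂·x₁ − z₁·x₂)/(z₂ − z₁) = (1.645·-0.12 − (-0.4125)·-0.022)/2.057 = -0.10.
Then σ = (x₂ − x₁)/(z₂ − z₁) = (-0.022 − -0.12)/2.057 = 0.05.

μ = -0.10, σ = 0.05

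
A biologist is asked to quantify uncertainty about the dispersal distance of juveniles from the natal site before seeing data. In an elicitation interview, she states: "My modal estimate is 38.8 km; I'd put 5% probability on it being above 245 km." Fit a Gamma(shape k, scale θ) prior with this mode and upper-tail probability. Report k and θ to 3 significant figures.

k ≈ 1.66, θ ≈ 58.5

Gamma(k,θ) with k>1 has mode (k−1)θ, so θ = 38.8/(k−1).
Need P(X < 245) = 0.95 with θ tied to k this way. Start at k = 2, θ = 38.8: P(X<245) ≈ 0.987.
Too high — lower k to spread out. Iterating converges to k ≈ 1.66.
Then θ = 38.8/(1.66−1) ≈ 58.5.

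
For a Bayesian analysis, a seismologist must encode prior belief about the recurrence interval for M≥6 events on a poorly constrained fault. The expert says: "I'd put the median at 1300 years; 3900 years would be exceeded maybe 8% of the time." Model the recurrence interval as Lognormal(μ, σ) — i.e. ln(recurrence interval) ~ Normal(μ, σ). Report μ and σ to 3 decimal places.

μ ≈ 7.170, σ ≈ 0.782

If T ~ Lognormal(μ,σ) then ln T ~ Normal(μ,σ), so the p-quantile of ln T is μ + z_p·σ.
ln(1300) = 7.17 and ln(3900) = 8.269; z_{0.5} = 0, z_{0.92} = 1.405.
σ = (8.269 − 7.17)/(1.405 − (0)) = 0.782.
μ = 7.17 − (0)·0.782 = 7.170.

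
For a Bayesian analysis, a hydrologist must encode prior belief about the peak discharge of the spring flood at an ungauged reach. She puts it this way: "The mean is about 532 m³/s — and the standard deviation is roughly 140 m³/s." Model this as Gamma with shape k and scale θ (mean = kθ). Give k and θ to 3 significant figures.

k ≈ 14.4, θ ≈ 36.8

For Gamma(k, scale θ): mean = kθ, variance = kθ², so CV = 1/√k.
CV = SD/mean = 140/532 = 0.2632, hence k = 1/CV² = 14.4.
Then θ = mean/k = 532/14.4 = 36.8.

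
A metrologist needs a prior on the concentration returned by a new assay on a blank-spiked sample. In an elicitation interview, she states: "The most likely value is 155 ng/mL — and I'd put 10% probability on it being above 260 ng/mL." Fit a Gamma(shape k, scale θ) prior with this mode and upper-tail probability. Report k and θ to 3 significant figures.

k ≈ 8.06, θ ≈ 21.9

Gamma(k,θ) with k>1 has mode (k−1)θ, so θ = 155/(k−1).
Need P(X < 260) = 0.9 with θ tied to k this way. Start at k = 2, θ = 155: P(X<260) ≈ 0.500.
Too low — raise k to concentrate. Iterating converges to k ≈ 8.06.
Then θ = 155/(8.06−1) ≈ 21.9.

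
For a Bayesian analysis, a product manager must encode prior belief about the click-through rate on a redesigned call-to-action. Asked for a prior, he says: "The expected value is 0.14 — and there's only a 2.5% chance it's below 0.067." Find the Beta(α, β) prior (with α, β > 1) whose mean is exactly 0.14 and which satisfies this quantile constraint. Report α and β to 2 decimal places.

α ≈ 8.96, β ≈ 55.01

With mean 0.14 fixed, write α = 0.14s, β = 0.86s where s = α+β.
Need P(θ < 0.067) = 0.025 under Beta(0.14s, 0.86s). Normal approximation: (q−m)/√(m(1−m)/s) ≈ z_{0.025} = -1.96, so s ≈ 0.14·0.86·(-1.96)²/(0.067−0.14)² = 86.8.
At s = 86.8: P(θ<0.067) ≈ 0.010. Adjusting to match 0.025 gives s ≈ 63.97.
So α = 0.14·63.97 ≈ 8.96, β = 0.86·63.97 ≈ 55.01.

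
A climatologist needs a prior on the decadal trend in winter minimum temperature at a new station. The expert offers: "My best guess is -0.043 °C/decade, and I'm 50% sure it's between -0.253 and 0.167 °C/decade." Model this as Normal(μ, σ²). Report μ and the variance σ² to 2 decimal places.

A symmetric 50% interval runs μ ± z·σ with z = 0.6745.
Half-width = 0.21, so σ = 0.21/0.6745 = 0.311 and σ² = 0.10.
μ is the stated best guess, -0.04.

μ = -0.04, σ² = 0.10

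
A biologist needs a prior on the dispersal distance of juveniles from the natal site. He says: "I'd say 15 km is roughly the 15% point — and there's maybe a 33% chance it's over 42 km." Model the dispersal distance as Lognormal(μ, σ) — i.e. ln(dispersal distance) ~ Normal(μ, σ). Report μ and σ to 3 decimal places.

μ ≈ 3.431, σ ≈ 0.697

If T ~ Lognormal(μ,σ) then ln T ~ Normal(μ,σ), so the p-quantile of ln T is μ + z_p·σ.
ln(15) = 2.708 and ln(42) = 3.738; z_{0.15} = -1.036, z_{0.67} = 0.4399.
σ = (3.738 − 2.708)/(0.4399 − (-1.036)) = 0.697.
μ = 2.708 − (-1.036)·0.697 = 3.431.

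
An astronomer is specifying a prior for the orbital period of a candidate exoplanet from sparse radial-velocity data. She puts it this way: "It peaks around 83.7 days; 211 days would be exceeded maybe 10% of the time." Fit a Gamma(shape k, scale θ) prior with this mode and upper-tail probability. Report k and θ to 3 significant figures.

Gamma(k,θ) with k>1 has mode (k−1)θ, so θ = 83.7/(k−1).
Need P(X < 211) = 0.9 with θ tied to k this way. Start at k = 2, θ = 83.7: P(X<211) ≈ 0.717.
Too low — raise k to concentrate. Iterating converges to k ≈ 3.25.
Then θ = 83.7/(3.25−1) ≈ 37.3.

k ≈ 3.25, θ ≈ 37.3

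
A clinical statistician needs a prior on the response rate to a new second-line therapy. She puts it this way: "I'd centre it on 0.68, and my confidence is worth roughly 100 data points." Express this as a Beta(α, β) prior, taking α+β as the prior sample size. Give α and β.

Under the effective-sample-size interpretation, Beta(α, β) has prior mean α/(α+β) and prior sample size α+β.
So α+β = 100 and α/(α+β) = 0.68, giving α = 0.68·100 = 68 and β = 100 − 68 = 32.

α = 68, β = 32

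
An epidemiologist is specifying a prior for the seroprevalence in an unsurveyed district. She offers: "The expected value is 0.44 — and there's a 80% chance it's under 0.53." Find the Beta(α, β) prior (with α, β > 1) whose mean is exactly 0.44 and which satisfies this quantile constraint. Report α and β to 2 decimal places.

With mean 0.44 fixed, write α = 0.44s, β = 0.56s where s = α+β.
Need P(θ < 0.53) = 0.8 under Beta(0.44s, 0.56s). Normal approximation: (q−m)/√(m(1−m)/s) ≈ z_{0.8} = 0.842, so s ≈ 0.44·0.56·(0.842)²/(0.53−0.44)² = 21.5.
At s = 21.5: P(θ<0.53) ≈ 0.801. Adjusting to match 0.8 gives s ≈ 21.42.
So α = 0.44·21.42 ≈ 9.42, β = 0.56·21.42 ≈ 12.00.

α ≈ 9.42, β ≈ 12.00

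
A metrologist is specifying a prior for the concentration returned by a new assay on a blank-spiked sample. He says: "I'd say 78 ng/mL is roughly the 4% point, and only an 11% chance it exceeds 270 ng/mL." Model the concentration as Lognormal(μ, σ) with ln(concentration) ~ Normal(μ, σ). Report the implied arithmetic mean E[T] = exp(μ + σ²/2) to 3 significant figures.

If T ~ Lognormal(μ,σ) then ln T ~ Normal(μ,σ), so the p-quantile of ln T is μ + z_p·σ.
ln(78) = 4.357 and ln(270) = 5.598; z_{0.04} = -1.751, z_{0.89} = 1.227.
σ = (5.598 − 4.357)/(1.227 − (-1.751)) = 0.417.
μ = 4.357 − (-1.751)·0.417 = 5.087.
E[T] = exp(μ + σ²/2) = exp(5.087 + 0.0870) = 177 ng/mL.

E[T] ≈ 177 ng/mL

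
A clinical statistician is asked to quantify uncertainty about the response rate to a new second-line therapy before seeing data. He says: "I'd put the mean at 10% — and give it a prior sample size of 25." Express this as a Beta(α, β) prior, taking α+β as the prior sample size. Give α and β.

Under the effective-sample-size interpretation, Beta(α, β) has prior mean α/(α+β) and prior sample size α+β.
So α+β = 25 and α/(α+β) = 0.1, giving α = 0.1·25 = 2.5 and β = 25 − 2.5 = 22.5.

α = 2.5, β = 22.5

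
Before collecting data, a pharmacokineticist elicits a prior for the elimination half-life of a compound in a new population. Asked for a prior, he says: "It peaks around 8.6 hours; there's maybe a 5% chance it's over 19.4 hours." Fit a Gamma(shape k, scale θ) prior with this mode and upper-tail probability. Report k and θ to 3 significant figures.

k ≈ 5.15, θ ≈ 2.07

Gamma(k,θ) with k>1 has mode (k−1)θ, so θ = 8.6/(k−1).
Need P(X < 19.4) = 0.95 with θ tied to k this way. Start at k = 2, θ = 8.6: P(X<19.4) ≈ 0.659.
Too low — raise k to concentrate. Iterating converges to k ≈ 5.15.
Then θ = 8.6/(5.15−1) ≈ 2.07.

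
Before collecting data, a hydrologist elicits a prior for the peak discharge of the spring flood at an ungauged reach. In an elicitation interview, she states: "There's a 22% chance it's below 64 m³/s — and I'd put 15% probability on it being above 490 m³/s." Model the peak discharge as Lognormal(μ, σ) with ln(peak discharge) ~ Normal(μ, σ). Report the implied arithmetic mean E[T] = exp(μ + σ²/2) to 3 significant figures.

If T ~ Lognormal(μ,σ) then ln T ~ Normal(μ,σ), so the p-quantile of ln T is μ + z_p·σ.
ln(64) = 4.159 and ln(490) = 6.194; z_{0.22} = -0.7722, z_{0.85} = 1.036.
σ = (6.194 − 4.159)/(1.036 − (-0.7722)) = 1.125.
μ = 4.159 − (-0.7722)·1.125 = 5.028.
E[T] = exp(μ + σ²/2) = exp(5.028 + 0.6333) = 288 m³/s.

E[T] ≈ 288 m³/s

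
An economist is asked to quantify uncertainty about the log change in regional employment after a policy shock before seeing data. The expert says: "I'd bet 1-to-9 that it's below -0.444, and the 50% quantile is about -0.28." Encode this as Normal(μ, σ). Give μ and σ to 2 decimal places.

The p-quantile of Normal(μ,σ) is μ + z_p·σ, with z_{0.1} = -1.282 and z_{0.5} = 0.
Eliminate σ: μ = (z₂·x₁ − z₁·x₂)/(z₂ − z₁) = (0·-0.444 − (-1.282)·-0.28)/1.282 = -0.28.
Then σ = (x₂ − x₁)/(z₂ − z₁) = (-0.28 − -0.444)/1.282 = 0.13.

μ = -0.28, σ = 0.13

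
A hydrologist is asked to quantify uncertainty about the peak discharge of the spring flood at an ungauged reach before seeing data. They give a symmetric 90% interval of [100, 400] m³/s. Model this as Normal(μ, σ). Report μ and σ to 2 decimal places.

μ = 250.00, σ = 91.19

A symmetric 90% interval runs μ ± z·σ with z = 1.645.
Half-width = 150, so σ = 150/1.645 = 91.19.
μ is the interval midpoint, 250.00.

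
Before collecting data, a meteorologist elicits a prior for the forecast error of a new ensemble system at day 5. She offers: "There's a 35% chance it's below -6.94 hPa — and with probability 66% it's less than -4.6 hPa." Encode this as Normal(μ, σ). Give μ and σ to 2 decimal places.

μ = -5.81, σ = 2.93

For Normal(μ,σ), the p-quantile is μ + z_p·σ. Here z_{0.35} = -0.3853, z_{0.66} = 0.4125.
So -6.94 = μ − 0.3853σ and -4.6 = μ + 0.4125σ.
Subtracting: σ = (-4.6 − -6.94)/(0.4125 − (-0.3853)) = 2.93.
Then μ = -6.94 − (-0.3853)·2.93 = -5.81.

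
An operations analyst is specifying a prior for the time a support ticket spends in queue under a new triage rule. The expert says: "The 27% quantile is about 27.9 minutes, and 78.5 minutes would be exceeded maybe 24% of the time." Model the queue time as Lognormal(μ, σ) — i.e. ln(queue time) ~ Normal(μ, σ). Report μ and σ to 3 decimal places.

If T ~ Lognormal(μ,σ) then ln T ~ Normal(μ,σ), so the p-quantile of ln T is μ + z_p·σ.
ln(27.9) = 3.329 and ln(78.5) = 4.363; z_{0.27} = -0.6128, z_{0.76} = 0.7063.
σ = (4.363 − 3.329)/(0.7063 − (-0.6128)) = 0.784.
μ = 3.329 − (-0.6128)·0.784 = 3.809.

μ ≈ 3.809, σ ≈ 0.784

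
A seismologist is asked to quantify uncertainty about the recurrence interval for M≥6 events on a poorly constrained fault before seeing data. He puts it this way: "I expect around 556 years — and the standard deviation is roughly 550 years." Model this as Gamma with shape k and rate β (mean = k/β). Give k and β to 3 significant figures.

For Gamma(k, rate β): mean = k/β, variance = k/β², so CV = 1/√k.
CV = SD/mean = 550/556 = 0.9892, hence k = 1/CV² = 1.02.
Then β = k/mean = 1.02/556 = 0.00184.

k ≈ 1.02, β ≈ 0.00184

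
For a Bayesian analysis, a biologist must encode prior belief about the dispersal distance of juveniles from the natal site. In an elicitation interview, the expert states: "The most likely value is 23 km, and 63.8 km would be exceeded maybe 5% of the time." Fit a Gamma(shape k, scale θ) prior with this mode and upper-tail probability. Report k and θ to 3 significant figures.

k ≈ 3.57, θ ≈ 8.93

Gamma(k,θ) with k>1 has mode (k−1)θ, so θ = 23/(k−1).
Need P(X < 63.8) = 0.95 with θ tied to k this way. Start at k = 2, θ = 23: P(X<63.8) ≈ 0.764.
Too low — raise k to concentrate. Iterating converges to k ≈ 3.57.
Then θ = 23/(3.57−1) ≈ 8.93.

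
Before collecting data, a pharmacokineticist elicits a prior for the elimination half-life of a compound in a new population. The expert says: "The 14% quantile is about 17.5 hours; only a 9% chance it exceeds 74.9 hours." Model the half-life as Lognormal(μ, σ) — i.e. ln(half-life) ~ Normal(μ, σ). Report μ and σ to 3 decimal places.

μ ≈ 3.511, σ ≈ 0.601

If T ~ Lognormal(μ,σ) then ln T ~ Normal(μ,σ), so the p-quantile of ln T is μ + z_p·σ.
ln(17.5) = 2.862 and ln(74.9) = 4.316; z_{0.14} = -1.08, z_{0.91} = 1.341.
σ = (4.316 − 2.862)/(1.341 − (-1.08)) = 0.601.
μ = 2.862 − (-1.08)·0.601 = 3.511.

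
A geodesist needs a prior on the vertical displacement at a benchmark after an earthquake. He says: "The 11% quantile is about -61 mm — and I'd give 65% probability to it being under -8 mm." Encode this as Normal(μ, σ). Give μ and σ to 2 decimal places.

μ = -20.67, σ = 32.88

The p-quantile of Normal(μ,σ) is μ + z_p·σ, with z_{0.11} = -1.227 and z_{0.65} = 0.3853.
Eliminate σ: μ = (z₂·x₁ − z₁·x₂)/(z₂ − z₁) = (0.3853·-61 − (-1.227)·-8)/1.612 = -20.67.
Then σ = (x₂ − x₁)/(z₂ − z₁) = (-8 − -61)/1.612 = 32.88.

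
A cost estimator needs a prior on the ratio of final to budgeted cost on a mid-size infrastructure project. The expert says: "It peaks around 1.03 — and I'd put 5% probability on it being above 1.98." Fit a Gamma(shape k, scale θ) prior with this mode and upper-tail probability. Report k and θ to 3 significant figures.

Gamma(k,θ) with k>1 has mode (k−1)θ, so θ = 1.03/(k−1).
Need P(X < 1.98) = 0.95 with θ tied to k this way. Start at k = 2, θ = 1.03: P(X<1.98) ≈ 0.573.
Too low — raise k to concentrate. Iterating converges to k ≈ 7.5.
Then θ = 1.03/(7.5−1) ≈ 0.158.

k ≈ 7.5, θ ≈ 0.158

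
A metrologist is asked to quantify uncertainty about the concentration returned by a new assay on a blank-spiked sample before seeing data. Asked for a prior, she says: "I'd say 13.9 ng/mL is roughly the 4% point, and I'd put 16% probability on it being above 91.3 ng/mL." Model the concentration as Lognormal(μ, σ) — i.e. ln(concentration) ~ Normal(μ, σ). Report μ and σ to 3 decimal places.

μ ≈ 3.832, σ ≈ 0.686

If T ~ Lognormal(μ,σ) then ln T ~ Normal(μ,σ), so the p-quantile of ln T is μ + z_p·σ.
ln(13.9) = 2.632 and ln(91.3) = 4.514; z_{0.04} = -1.751, z_{0.84} = 0.9945.
σ = (4.514 − 2.632)/(0.9945 − (-1.751)) = 0.686.
μ = 2.632 − (-1.751)·0.686 = 3.832.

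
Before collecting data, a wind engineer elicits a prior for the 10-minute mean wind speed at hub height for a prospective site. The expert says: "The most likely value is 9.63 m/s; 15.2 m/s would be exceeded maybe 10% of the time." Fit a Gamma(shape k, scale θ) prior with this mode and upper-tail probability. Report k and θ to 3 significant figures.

k ≈ 10, θ ≈ 1.07

Gamma(k,θ) with k>1 has mode (k−1)θ, so θ = 9.63/(k−1).
Need P(X < 15.2) = 0.9 with θ tied to k this way. Start at k = 2, θ = 9.63: P(X<15.2) ≈ 0.468.
Too low — raise k to concentrate. Iterating converges to k ≈ 10.
Then θ = 9.63/(10−1) ≈ 1.07.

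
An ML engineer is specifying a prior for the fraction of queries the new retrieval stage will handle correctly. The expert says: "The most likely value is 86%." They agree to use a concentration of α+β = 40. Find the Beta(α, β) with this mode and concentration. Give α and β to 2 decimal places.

For α,β > 1 the Beta mode is (α−1)/(α+β−2). With α+β = 40, the mode is (α−1)/38.
Set (α−1)/38 = 0.86 → α = 1 + 0.86·38 = 33.68.
β = 40 − α = 6.32.

α = 33.68, β = 6.32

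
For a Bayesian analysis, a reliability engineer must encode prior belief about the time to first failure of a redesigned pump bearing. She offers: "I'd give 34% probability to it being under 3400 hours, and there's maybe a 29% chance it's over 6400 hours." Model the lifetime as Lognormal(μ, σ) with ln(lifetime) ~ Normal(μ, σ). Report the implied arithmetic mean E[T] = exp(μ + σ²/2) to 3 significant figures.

E[T] ≈ 5520 hours

If T ~ Lognormal(μ,σ) then ln T ~ Normal(μ,σ), so the p-quantile of ln T is μ + z_p·σ.
ln(3400) = 8.132 and ln(6400) = 8.764; z_{0.34} = -0.4125, z_{0.71} = 0.5534.
σ = (8.764 − 8.132)/(0.5534 − (-0.4125)) = 0.655.
μ = 8.132 − (-0.4125)·0.655 = 8.402.
E[T] = exp(μ + σ²/2) = exp(8.402 + 0.2144) = 5520 hours.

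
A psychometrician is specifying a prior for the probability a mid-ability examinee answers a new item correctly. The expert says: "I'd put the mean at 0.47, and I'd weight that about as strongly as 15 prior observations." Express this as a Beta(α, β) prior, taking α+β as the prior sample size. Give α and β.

α = 7.05, β = 7.95

Under the effective-sample-size interpretation, Beta(α, β) has prior mean α/(α+β) and prior sample size α+β.
So α+β = 15 and α/(α+β) = 0.47, giving α = 0.47·15 = 7.05 and β = 15 − 7.05 = 7.95.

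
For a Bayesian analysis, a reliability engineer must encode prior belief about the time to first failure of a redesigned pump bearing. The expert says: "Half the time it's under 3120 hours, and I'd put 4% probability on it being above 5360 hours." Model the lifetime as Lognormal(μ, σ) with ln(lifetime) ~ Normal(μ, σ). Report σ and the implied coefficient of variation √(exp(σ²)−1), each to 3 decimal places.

If T ~ Lognormal(μ,σ) then ln T ~ Normal(μ,σ), so the p-quantile of ln T is μ + z_p·σ.
ln(3120) = 8.046 and ln(5360) = 8.587; z_{0.5} = 0, z_{0.96} = 1.751.
σ = (8.587 − 8.046)/(1.751 − (0)) = 0.309.
μ = 8.046 − (0)·0.309 = 8.046.
CV = √(exp(σ²)−1) = √(exp(0.0955)−1) = 0.317.

σ ≈ 0.309, CV ≈ 0.317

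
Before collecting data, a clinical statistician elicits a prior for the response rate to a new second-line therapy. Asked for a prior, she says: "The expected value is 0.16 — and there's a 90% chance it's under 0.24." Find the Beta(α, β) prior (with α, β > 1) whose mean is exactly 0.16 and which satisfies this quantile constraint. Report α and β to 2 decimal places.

With mean 0.16 fixed, write α = 0.16s, β = 0.84s where s = α+β.
Need P(θ < 0.24) = 0.9 under Beta(0.16s, 0.84s). Normal approximation: (q−m)/√(m(1−m)/s) ≈ z_{0.9} = 1.28, so s ≈ 0.16·0.84·(1.28)²/(0.24−0.16)² = 34.5.
At s = 34.5: P(θ<0.24) ≈ 0.893. Adjusting to match 0.9 gives s ≈ 36.91.
So α = 0.16·36.91 ≈ 5.91, β = 0.84·36.91 ≈ 31.00.

α ≈ 5.91, β ≈ 31.00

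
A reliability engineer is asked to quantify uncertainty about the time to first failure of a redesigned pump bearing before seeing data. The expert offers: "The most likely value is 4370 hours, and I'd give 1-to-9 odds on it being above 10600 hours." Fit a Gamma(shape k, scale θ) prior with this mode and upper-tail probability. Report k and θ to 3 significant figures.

k ≈ 3.45, θ ≈ 1790

Gamma(k,θ) with k>1 has mode (k−1)θ, so θ = 4370/(k−1).
Need P(X < 10600) = 0.9 with θ tied to k this way. Start at k = 2, θ = 4370: P(X<10600) ≈ 0.697.
Too low — raise k to concentrate. Iterating converges to k ≈ 3.45.
Then θ = 4370/(3.45−1) ≈ 1790.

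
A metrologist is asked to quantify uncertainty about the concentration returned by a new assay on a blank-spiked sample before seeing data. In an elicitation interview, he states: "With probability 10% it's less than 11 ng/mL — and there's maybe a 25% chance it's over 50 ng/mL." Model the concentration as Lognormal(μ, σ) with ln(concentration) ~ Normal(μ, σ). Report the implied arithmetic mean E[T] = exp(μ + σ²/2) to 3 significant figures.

E[T] ≈ 40 ng/mL

If T ~ Lognormal(μ,σ) then ln T ~ Normal(μ,σ), so the p-quantile of ln T is μ + z_p·σ.
ln(11) = 2.398 and ln(50) = 3.912; z_{0.1} = -1.282, z_{0.75} = 0.6745.
σ = (3.912 − 2.398)/(0.6745 − (-1.282)) = 0.774.
μ = 2.398 − (-1.282)·0.774 = 3.390.
E[T] = exp(μ + σ²/2) = exp(3.390 + 0.2996) = 40 ng/mL.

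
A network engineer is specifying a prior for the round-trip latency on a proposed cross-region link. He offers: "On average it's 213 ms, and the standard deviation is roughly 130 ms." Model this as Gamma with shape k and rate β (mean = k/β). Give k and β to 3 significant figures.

k ≈ 2.68, β ≈ 0.0126

For Gamma(k, rate β): mean = k/β, variance = k/β², so CV = 1/√k.
CV = SD/mean = 130/213 = 0.6103, hence k = 1/CV² = 2.68.
Then β = k/mean = 2.68/213 = 0.0126.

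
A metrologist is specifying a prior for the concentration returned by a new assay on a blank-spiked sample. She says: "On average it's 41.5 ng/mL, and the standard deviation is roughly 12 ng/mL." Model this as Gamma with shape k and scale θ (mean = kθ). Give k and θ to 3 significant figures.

k ≈ 12, θ ≈ 3.47

For Gamma(k, scale θ): mean = kθ, variance = kθ², so CV = 1/√k.
CV = SD/mean = 12/41.5 = 0.2892, hence k = 1/CV² = 12.
Then θ = mean/k = 41.5/12 = 3.47.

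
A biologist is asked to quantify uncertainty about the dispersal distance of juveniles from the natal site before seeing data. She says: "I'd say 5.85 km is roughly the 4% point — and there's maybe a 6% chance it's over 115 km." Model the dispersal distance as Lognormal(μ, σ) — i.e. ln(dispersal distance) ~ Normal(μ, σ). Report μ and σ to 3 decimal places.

If T ~ Lognormal(μ,σ) then ln T ~ Normal(μ,σ), so the p-quantile of ln T is μ + z_p·σ.
ln(5.85) = 1.766 and ln(115) = 4.745; z_{0.04} = -1.751, z_{0.94} = 1.555.
σ = (4.745 − 1.766)/(1.555 − (-1.751)) = 0.901.
μ = 1.766 − (-1.751)·0.901 = 3.344.

μ ≈ 3.344, σ ≈ 0.901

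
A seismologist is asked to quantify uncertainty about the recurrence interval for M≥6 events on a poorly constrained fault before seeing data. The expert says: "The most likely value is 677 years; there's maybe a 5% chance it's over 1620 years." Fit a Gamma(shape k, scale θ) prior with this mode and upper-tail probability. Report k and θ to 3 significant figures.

Gamma(k,θ) with k>1 has mode (k−1)θ, so θ = 677/(k−1).
Need P(X < 1620) = 0.95 with θ tied to k this way. Start at k = 2, θ = 677: P(X<1620) ≈ 0.690.
Too low — raise k to concentrate. Iterating converges to k ≈ 4.58.
Then θ = 677/(4.58−1) ≈ 189.

k ≈ 4.58, θ ≈ 189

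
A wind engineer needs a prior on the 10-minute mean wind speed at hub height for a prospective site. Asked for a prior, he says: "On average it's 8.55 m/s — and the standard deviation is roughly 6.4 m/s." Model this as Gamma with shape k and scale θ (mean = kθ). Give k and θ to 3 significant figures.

k ≈ 1.78, θ ≈ 4.79

For Gamma(k, scale θ): mean = kθ, variance = kθ², so CV = 1/√k.
CV = SD/mean = 6.4/8.55 = 0.7485, hence k = 1/CV² = 1.78.
Then θ = mean/k = 8.55/1.78 = 4.79.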